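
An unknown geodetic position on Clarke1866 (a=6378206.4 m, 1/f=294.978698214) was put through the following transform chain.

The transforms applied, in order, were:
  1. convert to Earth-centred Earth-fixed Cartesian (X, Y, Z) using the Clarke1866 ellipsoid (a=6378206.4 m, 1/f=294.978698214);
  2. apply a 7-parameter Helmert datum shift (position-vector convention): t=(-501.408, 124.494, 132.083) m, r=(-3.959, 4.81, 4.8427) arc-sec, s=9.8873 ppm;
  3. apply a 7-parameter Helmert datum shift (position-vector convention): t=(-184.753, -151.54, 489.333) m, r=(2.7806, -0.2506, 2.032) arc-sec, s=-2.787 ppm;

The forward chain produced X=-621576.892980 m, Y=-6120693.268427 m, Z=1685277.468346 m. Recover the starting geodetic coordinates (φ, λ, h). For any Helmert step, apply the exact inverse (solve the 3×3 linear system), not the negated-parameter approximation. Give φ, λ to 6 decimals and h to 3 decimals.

φ=15.413123°, λ=-95.794612°, h=1831.393 m

start: X=-621576.8930, Y=-6120693.2684, Z=1685277.4683 m
→ Helmert⁻¹: X=-621452.1207, Y=-6120529.9509, Z=1684876.0951
→ Helmert⁻¹: X=-621127.5573, Y=-6120611.6796, Z=1684595.3927
→ geod (Bowring, a=6378206.400): φ=15.41312300°, λ=-95.79461200°, h=1831.3930 m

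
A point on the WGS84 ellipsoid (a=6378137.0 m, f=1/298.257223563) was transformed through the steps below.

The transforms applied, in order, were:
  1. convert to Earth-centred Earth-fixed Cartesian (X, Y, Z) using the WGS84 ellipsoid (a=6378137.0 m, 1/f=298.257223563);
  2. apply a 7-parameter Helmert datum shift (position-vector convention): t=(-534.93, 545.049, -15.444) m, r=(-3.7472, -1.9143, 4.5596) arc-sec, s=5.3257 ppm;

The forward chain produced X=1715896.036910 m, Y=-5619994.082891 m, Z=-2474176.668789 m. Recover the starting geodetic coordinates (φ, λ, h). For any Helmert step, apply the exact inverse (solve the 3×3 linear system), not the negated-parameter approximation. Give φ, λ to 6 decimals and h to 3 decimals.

start: X=1715896.0369, Y=-5619994.0829, Z=-2474176.6688 m
→ Helmert⁻¹: X=1716274.6182, Y=-5620502.1881, Z=-2474266.0839
→ geod (Bowring, a=6378137.000): φ=-22.97046000°, λ=-73.01944300°, h=1430.8460 m

φ=-22.970460°, λ=-73.019443°, h=1430.846 m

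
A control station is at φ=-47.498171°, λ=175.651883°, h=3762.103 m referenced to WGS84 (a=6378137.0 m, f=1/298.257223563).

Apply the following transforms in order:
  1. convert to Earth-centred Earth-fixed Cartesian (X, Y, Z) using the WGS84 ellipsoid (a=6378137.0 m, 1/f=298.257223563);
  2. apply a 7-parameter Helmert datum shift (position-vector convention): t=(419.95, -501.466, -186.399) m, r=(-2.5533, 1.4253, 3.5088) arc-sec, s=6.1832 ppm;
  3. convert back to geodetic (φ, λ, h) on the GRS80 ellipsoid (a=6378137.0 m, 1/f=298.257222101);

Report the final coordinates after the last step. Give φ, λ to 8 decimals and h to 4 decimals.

φ=-47.50198790°, λ=175.65986764°, h=3630.2375 m

start: φ=-47.498171°, λ=175.651883°, h=3762.103 m
→ ECEF (a=6378137.000, f=1/298.257223563): X=-4307127.5780, Y=327492.3558, Z=-4682133.9950
→ Helmert 7p (PV): X=-4306772.1849, Y=326861.6858, Z=-4682323.6359
→ geod (Bowring, a=6378137.000): φ=-47.50198790°, λ=175.65986764°, h=3630.2375 m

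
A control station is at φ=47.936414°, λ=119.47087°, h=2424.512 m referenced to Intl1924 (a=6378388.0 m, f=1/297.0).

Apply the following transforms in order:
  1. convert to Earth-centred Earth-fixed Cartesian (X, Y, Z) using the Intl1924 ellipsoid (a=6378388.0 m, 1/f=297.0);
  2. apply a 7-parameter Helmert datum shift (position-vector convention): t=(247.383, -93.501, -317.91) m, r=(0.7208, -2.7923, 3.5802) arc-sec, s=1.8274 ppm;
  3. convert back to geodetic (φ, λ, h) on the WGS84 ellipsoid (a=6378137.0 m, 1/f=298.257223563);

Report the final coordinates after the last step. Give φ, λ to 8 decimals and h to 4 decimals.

φ=47.93482991°, λ=119.47045029°, h=2264.7015 m

start: φ=47.936414°, λ=119.470870°, h=2424.512 m
→ ECEF (a=6378388.000, f=1/297.0): X=-2107054.0294, Y=3728627.2628, Z=4714030.6526
→ Helmert 7p (PV): X=-2106939.0319, Y=3728487.5293, Z=4713705.8627
→ geod (Bowring, a=6378137.000): φ=47.93482991°, λ=119.47045029°, h=2264.7015 m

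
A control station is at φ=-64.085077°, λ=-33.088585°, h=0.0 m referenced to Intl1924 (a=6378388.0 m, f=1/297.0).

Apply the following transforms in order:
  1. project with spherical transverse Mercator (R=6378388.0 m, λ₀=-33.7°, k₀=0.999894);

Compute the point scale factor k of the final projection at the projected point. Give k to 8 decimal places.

start: φ=-64.085077°, λ=-33.088585°, h=0.000 m
→ into tm (λ₀=-33.7°): φ=-64.08507700°, λ−λ₀=0.61141500°
scale k = 0.99990487

0.99990487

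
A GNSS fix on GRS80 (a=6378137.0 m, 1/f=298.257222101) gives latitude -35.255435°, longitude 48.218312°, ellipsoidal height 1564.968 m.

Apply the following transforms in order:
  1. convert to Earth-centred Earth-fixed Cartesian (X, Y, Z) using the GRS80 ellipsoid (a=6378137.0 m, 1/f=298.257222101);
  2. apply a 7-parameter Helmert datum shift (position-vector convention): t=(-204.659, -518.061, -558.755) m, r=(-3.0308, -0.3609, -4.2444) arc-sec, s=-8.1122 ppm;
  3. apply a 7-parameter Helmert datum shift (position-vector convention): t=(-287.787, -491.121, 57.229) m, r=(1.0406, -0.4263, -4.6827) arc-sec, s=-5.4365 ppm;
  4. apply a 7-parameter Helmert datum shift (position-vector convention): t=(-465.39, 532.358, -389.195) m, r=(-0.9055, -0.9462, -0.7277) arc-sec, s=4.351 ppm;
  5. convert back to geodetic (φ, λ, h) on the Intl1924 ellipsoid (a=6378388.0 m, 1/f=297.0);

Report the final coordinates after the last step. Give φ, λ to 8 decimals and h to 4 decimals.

start: φ=-35.255435°, λ=48.218312°, h=1564.968 m
→ ECEF (a=6378137.000, f=1/298.257222101): X=3474989.7714, Y=3889065.3573, Z=-3661947.6417
→ Helmert 7p (PV): X=3474843.3562, Y=3888390.4344, Z=-3662527.7545
→ Helmert 7p (PV): X=3474632.5229, Y=3887817.7647, Z=-3662423.8158
→ Helmert 7p (PV): X=3474212.7680, Y=3888338.7020, Z=-3662830.0743
→ geod (Bowring, a=6378388.000): φ=-35.26821581°, λ=48.21935847°, h=988.6293 m

φ=-35.26821581°, λ=48.21935847°, h=988.6293 m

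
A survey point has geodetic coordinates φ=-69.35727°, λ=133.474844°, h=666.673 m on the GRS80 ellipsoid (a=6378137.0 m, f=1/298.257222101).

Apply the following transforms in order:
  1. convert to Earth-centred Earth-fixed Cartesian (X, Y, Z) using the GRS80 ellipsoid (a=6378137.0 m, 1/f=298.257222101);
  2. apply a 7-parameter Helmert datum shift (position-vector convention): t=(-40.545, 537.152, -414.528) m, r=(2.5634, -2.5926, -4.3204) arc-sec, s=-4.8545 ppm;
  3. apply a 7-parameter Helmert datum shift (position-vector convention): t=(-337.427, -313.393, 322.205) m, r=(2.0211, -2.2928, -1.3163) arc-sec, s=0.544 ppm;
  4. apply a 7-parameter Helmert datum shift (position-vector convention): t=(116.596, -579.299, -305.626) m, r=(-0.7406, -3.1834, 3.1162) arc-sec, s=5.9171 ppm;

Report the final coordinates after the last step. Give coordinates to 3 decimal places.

start: φ=-69.357270°, λ=133.474844°, h=666.673 m
→ ECEF (a=6378137.000, f=1/298.257222101): X=-1551797.2935, Y=1636691.7149, Z=-5946763.0880
→ Helmert 7p (PV): X=-1551721.2773, Y=1637327.3295, Z=-5947147.9121
→ Helmert 7p (PV): X=-1551982.9923, Y=1637083.0032, Z=-5946830.1475
→ Helmert 7p (PV): X=-1551808.5311, Y=1636468.5915, Z=-5947200.7923

X=-1551808.531 m, Y=1636468.591 m, Z=-5947200.792 m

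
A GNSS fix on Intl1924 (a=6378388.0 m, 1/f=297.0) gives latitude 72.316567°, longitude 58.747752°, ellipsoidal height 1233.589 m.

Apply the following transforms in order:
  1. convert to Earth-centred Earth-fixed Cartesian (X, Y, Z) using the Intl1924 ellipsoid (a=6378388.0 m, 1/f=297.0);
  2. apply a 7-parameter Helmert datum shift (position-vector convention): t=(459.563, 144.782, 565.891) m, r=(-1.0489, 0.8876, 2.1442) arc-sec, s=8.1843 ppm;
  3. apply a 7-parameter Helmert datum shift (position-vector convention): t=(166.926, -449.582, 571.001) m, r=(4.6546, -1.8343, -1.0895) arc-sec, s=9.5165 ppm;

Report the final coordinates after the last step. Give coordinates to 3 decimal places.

X=1009063.298 m, Y=1661359.703 m, Z=6057106.576 m

start: φ=72.316567°, λ=58.747752°, h=1233.589 m
→ ECEF (a=6378388.000, f=1/297.0): X=1008455.2504, Y=1661735.8087, Z=6055828.7993
→ Helmert 7p (PV): X=1008931.8520, Y=1661935.4696, Z=6056431.4630
→ Helmert 7p (PV): X=1009063.2981, Y=1661359.7026, Z=6057106.5763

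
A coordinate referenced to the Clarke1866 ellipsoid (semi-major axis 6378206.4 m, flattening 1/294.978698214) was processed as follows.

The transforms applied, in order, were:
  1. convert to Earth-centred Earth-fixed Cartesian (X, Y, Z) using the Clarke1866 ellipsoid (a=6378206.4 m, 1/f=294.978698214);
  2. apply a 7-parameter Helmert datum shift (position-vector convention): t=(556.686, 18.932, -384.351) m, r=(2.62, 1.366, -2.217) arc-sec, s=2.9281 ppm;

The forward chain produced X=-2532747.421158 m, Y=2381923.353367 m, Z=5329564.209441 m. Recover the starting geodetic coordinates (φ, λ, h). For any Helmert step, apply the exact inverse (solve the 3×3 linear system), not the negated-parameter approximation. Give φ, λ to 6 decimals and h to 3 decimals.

start: X=-2532747.4212, Y=2381923.3534, Z=5329564.2094 m
→ Helmert⁻¹: X=-2533357.5887, Y=2381937.9184, Z=5329885.9209
→ geod (Bowring, a=6378206.400): φ=57.05685200°, λ=136.76448500°, h=882.7330 m

φ=57.056852°, λ=136.764485°, h=882.733 m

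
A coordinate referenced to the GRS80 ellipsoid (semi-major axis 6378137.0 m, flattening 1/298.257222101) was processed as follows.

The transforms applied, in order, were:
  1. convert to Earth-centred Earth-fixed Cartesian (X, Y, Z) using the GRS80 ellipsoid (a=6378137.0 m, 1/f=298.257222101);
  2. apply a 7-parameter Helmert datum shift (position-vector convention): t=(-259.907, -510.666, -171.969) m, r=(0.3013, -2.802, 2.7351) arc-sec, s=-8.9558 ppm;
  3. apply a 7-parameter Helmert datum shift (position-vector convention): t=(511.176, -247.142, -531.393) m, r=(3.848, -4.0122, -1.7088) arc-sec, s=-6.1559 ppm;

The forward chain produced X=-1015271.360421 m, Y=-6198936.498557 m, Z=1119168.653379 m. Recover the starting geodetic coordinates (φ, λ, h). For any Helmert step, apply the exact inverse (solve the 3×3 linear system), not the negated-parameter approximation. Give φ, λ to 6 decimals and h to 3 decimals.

φ=10.177756°, λ=-99.304774°, h=2497.791 m

start: X=-1015271.3604, Y=-6198936.4986, Z=1119168.6534 m
→ Helmert⁻¹: X=-1015715.6535, Y=-6198715.0386, Z=1119842.3375
→ Helmert⁻¹: X=-1015531.8151, Y=-6198244.7808, Z=1120047.1867
→ geod (Bowring, a=6378137.000): φ=10.17775600°, λ=-99.30477400°, h=2497.7910 m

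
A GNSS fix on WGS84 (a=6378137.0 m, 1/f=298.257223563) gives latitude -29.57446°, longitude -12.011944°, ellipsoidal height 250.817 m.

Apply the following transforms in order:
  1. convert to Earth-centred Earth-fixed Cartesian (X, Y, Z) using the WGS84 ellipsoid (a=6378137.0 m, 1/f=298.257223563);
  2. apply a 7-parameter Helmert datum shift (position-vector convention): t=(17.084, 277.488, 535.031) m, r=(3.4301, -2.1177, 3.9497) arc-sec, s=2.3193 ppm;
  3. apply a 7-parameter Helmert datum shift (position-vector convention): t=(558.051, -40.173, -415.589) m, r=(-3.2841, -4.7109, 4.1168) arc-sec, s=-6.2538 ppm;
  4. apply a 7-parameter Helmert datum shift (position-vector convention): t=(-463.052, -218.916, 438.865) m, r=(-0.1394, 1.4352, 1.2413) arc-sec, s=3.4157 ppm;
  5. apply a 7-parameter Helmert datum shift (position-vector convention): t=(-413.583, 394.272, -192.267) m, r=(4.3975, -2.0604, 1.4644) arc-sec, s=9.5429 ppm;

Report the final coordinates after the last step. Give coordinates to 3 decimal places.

start: φ=-29.574460°, λ=-12.011944°, h=250.817 m
→ ECEF (a=6378137.000, f=1/298.257223563): X=5430344.9146, Y=-1155438.6625, Z=-3129559.3579
→ Helmert 7p (PV): X=5430428.8494, Y=-1155007.8267, Z=-3128995.0469
→ Helmert 7p (PV): X=5431047.4549, Y=-1154982.2111, Z=-3129248.6529
→ Helmert 7p (PV): X=5430588.1309, Y=-1155174.5029, Z=-3128857.4855
→ Helmert 7p (PV): X=5430265.8276, Y=-1154685.9923, Z=-3129049.9918

X=5430265.828 m, Y=-1154685.992 m, Z=-3129049.992 m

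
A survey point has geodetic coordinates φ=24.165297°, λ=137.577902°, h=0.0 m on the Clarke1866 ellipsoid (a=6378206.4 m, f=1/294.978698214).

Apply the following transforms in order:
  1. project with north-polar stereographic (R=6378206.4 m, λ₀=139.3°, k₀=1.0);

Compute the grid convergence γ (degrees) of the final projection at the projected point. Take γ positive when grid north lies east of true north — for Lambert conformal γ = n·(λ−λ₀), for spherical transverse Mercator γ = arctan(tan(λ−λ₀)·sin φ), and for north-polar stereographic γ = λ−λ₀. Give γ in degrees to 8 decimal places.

-1.72209800

start: φ=24.165297°, λ=137.577902°, h=0.000 m
→ into stereo (λ₀=139.3°): φ=24.16529700°, λ−λ₀=-1.72209800°
convergence γ = -1.72209800°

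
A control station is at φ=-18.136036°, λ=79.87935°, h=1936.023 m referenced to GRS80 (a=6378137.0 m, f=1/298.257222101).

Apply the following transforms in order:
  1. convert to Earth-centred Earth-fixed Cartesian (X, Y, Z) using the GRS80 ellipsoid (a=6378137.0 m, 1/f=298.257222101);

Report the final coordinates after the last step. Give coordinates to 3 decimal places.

start: φ=-18.136036°, λ=79.879350°, h=1936.023 m
→ ECEF (a=6378137.000, f=1/298.257222101): X=1065764.9577, Y=5970705.4774, Z=-1973301.2705

X=1065764.958 m, Y=5970705.477 m, Z=-1973301.271 m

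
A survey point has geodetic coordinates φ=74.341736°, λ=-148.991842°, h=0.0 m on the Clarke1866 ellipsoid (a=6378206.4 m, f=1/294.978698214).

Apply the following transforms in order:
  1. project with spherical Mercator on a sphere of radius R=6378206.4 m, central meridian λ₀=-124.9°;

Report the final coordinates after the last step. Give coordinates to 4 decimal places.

start: φ=74.341736°, λ=-148.991842°, h=0.000 m
→ merc (R=6378206.4, λ₀=-124.9°): E=-2681920.7652, N=12655153.5766

E=-2681920.7652 m, N=12655153.5766 m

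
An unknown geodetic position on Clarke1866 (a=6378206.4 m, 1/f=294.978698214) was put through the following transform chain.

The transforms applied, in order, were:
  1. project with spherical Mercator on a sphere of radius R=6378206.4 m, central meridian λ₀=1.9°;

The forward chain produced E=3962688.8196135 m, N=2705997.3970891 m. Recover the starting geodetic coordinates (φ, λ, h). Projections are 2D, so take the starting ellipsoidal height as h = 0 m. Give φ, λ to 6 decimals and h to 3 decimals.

start: E=3962688.8196, N=2705997.3971 m
→ merc⁻¹: φ=23.61009500°, λ=37.49705200°

φ=23.610095°, λ=37.497052°, h=0.000 m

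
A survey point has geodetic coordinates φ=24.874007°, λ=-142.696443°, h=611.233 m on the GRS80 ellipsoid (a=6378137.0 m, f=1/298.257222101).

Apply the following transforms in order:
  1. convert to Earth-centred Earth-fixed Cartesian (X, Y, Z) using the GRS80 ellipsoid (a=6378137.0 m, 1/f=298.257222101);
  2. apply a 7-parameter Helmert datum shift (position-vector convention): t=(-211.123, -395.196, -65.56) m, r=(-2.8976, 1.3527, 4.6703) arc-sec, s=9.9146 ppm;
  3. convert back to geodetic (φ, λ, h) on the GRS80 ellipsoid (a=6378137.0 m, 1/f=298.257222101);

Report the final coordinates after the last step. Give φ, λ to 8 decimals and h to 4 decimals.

φ=24.87271182°, λ=-142.69349143°, h=1016.7370 m

start: φ=24.874007°, λ=-142.696443°, h=611.233 m
→ ECEF (a=6378137.000, f=1/298.257222101): X=-4605933.9563, Y=-3509233.3010, Z=2666676.2117
→ Helmert 7p (PV): X=-4606093.7991, Y=-3509730.1177, Z=2666716.5951
→ geod (Bowring, a=6378137.000): φ=24.87271182°, λ=-142.69349143°, h=1016.7370 m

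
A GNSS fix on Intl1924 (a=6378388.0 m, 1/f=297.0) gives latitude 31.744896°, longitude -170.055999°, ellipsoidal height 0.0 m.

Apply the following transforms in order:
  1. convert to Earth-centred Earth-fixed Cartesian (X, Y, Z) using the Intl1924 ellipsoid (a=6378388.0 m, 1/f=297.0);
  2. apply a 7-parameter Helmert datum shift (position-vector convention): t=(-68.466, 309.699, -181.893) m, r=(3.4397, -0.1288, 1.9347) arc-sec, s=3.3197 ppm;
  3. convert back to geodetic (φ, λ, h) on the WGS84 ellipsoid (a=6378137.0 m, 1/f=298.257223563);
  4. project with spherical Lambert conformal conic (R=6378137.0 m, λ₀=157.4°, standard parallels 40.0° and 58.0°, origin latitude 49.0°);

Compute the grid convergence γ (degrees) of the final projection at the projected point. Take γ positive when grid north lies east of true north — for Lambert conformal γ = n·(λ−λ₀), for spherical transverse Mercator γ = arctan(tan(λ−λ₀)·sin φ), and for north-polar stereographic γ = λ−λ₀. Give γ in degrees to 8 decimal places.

24.66246444

start: φ=31.744896°, λ=-170.055999°, h=0.000 m
→ ECEF (a=6378388.000, f=1/297.0): X=-5347666.2795, Y=-937549.6413, Z=3336458.6818
→ Helmert 7p (PV): X=-5347745.7876, Y=-937348.8537, Z=3336268.8908
→ geod (Bowring, a=6378137.000): φ=31.74249712°, λ=-170.05823100°, h=163.0333 m
→ into lcc (λ₀=157.4°): φ=31.74249712°, λ−λ₀=32.54176900°
convergence γ = 24.66246444°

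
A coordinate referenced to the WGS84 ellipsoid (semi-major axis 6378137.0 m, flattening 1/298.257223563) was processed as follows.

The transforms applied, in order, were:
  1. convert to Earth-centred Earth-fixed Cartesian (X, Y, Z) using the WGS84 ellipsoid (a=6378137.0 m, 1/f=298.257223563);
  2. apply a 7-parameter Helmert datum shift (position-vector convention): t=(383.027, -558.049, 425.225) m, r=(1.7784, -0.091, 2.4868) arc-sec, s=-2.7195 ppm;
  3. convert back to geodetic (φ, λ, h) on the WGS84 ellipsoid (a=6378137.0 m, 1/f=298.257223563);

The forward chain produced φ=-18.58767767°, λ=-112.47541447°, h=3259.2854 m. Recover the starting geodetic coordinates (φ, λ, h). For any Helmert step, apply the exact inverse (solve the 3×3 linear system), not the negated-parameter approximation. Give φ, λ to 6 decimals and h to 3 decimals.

start: φ=-18.587678°, λ=-112.475414°, h=3259.285 m
→ ECEF (a=6378137.000, f=1/298.257223563): X=-2313058.0242, Y=-5591000.4964, Z=-2021182.0049
→ Helmert⁻¹: X=-2313515.6349, Y=-5590447.1879, Z=-2021563.5065
→ geod (Bowring, a=6378137.000): φ=-18.59191100°, λ=-112.48142200°, h=3062.1420 m

φ=-18.591911°, λ=-112.481422°, h=3062.142 m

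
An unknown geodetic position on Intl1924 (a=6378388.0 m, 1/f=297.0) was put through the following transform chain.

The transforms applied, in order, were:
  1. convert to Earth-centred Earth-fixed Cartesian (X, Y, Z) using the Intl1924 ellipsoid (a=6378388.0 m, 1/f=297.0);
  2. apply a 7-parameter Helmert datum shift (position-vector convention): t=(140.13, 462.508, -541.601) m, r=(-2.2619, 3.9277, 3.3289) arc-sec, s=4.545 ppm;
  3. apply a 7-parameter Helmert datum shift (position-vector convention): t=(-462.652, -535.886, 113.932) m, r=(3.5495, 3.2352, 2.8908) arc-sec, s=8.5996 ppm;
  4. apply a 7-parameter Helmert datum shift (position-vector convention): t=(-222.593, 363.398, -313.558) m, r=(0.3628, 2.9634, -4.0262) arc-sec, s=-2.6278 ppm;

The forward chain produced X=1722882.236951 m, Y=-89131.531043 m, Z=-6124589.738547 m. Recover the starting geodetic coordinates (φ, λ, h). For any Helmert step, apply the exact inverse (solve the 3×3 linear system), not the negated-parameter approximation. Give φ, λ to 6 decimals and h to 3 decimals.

φ=-74.359506°, λ=-2.971896°, h=3815.309 m

start: X=1722882.2370, Y=-89131.5310, Z=-6124589.7385 m
→ Helmert⁻¹: X=1723199.0916, Y=-89472.3001, Z=-6124267.3594
→ Helmert⁻¹: X=1723741.7304, Y=-89065.1973, Z=-6124300.0556
→ Helmert⁻¹: X=1723708.9301, Y=-89487.9648, Z=-6123698.7807
→ geod (Bowring, a=6378388.000): φ=-74.35950600°, λ=-2.97189600°, h=3815.3090 m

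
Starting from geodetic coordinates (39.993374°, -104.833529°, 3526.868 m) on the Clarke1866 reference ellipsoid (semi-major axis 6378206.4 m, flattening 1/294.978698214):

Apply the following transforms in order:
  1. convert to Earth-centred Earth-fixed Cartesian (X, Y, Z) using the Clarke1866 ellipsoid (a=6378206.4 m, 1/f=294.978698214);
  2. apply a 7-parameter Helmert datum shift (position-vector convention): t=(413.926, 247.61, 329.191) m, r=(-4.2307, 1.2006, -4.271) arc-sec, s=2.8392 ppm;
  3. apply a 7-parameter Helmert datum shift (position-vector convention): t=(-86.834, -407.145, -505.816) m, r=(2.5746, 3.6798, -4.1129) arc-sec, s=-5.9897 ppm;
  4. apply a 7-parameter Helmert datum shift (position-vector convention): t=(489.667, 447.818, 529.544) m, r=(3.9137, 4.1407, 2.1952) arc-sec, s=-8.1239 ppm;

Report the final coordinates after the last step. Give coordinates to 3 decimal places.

start: φ=39.993374°, λ=-104.833529°, h=3526.868 m
→ ECEF (a=6378206.400, f=1/294.978698214): X=-1253435.0742, Y=-4732845.2505, Z=4079490.8493
→ Helmert 7p (PV): X=-1253098.9619, Y=-4732501.4491, Z=4079935.9944
→ Helmert 7p (PV): X=-1253199.8689, Y=-4732906.1868, Z=4079369.0254
→ Helmert 7p (PV): X=-1252567.7595, Y=-4732510.6583, Z=4079800.7842

X=-1252567.760 m, Y=-4732510.658 m, Z=4079800.784 m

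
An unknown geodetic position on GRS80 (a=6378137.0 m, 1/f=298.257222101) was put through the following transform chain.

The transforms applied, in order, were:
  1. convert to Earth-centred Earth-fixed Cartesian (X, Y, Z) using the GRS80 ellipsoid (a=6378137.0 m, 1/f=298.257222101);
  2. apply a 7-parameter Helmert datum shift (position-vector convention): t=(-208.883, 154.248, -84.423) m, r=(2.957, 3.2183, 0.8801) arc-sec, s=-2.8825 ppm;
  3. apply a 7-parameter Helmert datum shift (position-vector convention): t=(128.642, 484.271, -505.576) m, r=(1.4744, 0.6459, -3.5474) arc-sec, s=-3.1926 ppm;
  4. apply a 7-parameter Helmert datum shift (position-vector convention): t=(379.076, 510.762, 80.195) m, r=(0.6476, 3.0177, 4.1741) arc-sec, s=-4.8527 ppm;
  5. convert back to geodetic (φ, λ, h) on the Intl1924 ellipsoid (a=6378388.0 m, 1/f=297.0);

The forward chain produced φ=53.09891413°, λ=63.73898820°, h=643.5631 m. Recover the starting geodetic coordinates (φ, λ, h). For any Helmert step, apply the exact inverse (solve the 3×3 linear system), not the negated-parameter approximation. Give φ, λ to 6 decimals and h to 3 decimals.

φ=53.108810°, λ=63.738073°, h=615.156 m

start: φ=53.098914°, λ=63.738988°, h=643.563 m
→ ECEF (a=6378388.000, f=1/297.0): X=1698366.8673, Y=3442279.3560, Z=5077776.5765
→ Helmert⁻¹: X=1697991.3924, Y=3441766.8767, Z=5077735.0582
→ Helmert⁻¹: X=1697793.0836, Y=3441359.0912, Z=5078237.5643
→ Helmert⁻¹: X=1697942.3088, Y=3441280.3200, Z=5078313.7842
→ geod (Bowring, a=6378137.000): φ=53.10881000°, λ=63.73807300°, h=615.1560 m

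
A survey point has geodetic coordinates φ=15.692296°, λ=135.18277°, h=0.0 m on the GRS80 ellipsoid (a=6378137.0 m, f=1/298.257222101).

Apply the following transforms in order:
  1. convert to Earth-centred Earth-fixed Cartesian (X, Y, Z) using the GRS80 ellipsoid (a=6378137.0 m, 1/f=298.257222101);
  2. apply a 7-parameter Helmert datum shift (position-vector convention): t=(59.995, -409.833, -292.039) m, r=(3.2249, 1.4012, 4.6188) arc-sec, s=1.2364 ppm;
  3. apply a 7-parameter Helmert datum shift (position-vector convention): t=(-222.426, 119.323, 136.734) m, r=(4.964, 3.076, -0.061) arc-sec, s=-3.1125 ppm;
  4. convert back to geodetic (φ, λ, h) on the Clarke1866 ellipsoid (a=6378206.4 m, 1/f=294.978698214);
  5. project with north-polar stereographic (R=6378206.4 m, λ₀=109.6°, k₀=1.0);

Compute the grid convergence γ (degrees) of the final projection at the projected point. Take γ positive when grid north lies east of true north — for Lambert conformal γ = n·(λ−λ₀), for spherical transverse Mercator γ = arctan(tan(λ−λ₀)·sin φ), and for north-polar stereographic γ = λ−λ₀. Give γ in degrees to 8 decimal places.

start: φ=15.692296°, λ=135.182770°, h=0.000 m
→ ECEF (a=6378137.000, f=1/298.257222101): X=-4356822.1817, Y=4329114.4859, Z=1713972.3477
→ Helmert 7p (PV): X=-4356852.8702, Y=4328585.6472, Z=1713779.7094
→ Helmert 7p (PV): X=-4357034.8981, Y=4328651.5420, Z=1714080.2543
→ geod (Bowring, a=6378206.400): φ=15.69478021°, λ=135.18723226°, h=-191.7150 m
→ into stereo (λ₀=109.6°): φ=15.69478021°, λ−λ₀=25.58723226°
convergence γ = 25.58723226°

25.58723226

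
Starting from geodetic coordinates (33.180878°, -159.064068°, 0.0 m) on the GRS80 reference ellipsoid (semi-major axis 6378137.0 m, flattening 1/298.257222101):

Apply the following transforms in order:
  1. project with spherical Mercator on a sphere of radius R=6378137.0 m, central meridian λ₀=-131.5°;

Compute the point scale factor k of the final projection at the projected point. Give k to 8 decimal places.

start: φ=33.180878°, λ=-159.064068°, h=0.000 m
→ into merc (λ₀=-131.5°): φ=33.18087800°, λ−λ₀=-27.56406800°
scale k = 1.19481877

1.19481877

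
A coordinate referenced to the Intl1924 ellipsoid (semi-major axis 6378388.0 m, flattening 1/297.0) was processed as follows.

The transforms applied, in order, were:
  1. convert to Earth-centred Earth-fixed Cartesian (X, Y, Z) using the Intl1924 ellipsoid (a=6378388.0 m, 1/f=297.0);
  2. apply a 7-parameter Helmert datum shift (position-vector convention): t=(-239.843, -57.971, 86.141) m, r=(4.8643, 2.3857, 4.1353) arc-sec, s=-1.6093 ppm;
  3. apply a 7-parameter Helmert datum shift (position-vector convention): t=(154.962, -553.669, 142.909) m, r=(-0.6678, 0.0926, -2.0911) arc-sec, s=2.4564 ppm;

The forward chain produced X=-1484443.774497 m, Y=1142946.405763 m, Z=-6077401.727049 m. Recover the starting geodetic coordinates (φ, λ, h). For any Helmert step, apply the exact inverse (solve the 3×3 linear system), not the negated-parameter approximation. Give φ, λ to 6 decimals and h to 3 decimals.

start: X=-1484443.7745, Y=1142946.4058, Z=-6077401.7270 m
→ Helmert⁻¹: X=-1484603.9541, Y=1143501.8916, Z=-6077526.6715
→ Helmert⁻¹: X=-1484273.2799, Y=1143448.1320, Z=-6077666.7263
→ geod (Bowring, a=6378388.000): φ=-72.97482100°, λ=142.39021600°, h=1152.0420 m

φ=-72.974821°, λ=142.390216°, h=1152.042 m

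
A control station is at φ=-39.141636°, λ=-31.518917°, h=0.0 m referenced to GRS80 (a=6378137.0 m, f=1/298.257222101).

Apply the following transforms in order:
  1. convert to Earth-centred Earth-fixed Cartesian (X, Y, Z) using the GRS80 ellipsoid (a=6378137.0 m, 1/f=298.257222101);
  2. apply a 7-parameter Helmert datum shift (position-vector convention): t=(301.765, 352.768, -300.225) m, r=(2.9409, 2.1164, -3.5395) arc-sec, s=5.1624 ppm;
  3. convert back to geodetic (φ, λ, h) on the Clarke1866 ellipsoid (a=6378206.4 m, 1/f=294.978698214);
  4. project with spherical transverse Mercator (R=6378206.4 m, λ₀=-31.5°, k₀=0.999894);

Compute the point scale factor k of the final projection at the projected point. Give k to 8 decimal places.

start: φ=-39.141636°, λ=-31.518917°, h=0.000 m
→ ECEF (a=6378137.000, f=1/298.257222101): X=4222627.3895, Y=-2589547.4811, Z=-4004524.6070
→ Helmert 7p (PV): X=4222865.4276, Y=-2589223.4456, Z=-4004925.7535
→ geod (Bowring, a=6378206.400): φ=-39.14634456°, λ=-31.51428250°, h=304.4592 m
→ into tm (λ₀=-31.5°): φ=-39.14634456°, λ−λ₀=-0.01428250°
scale k = 0.99989402

0.99989402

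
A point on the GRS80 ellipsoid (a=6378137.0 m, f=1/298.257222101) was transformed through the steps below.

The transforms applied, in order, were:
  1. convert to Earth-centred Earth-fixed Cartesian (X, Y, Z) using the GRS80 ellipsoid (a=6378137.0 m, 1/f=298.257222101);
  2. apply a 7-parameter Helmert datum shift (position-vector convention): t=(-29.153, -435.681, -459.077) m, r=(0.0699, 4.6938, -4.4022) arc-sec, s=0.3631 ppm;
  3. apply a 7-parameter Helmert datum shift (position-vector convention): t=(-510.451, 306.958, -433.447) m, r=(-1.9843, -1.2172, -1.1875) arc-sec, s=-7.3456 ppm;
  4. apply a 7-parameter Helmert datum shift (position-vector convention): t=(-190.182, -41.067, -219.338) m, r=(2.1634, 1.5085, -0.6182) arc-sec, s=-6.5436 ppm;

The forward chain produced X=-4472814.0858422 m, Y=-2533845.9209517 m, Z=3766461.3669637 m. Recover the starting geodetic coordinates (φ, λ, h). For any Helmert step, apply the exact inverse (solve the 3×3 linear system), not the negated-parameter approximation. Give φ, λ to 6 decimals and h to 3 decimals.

start: X=-4472814.0858, Y=-2533845.9210, Z=3766461.3670 m
→ Helmert⁻¹: X=-4472673.1244, Y=-2533795.3325, Z=3766699.2179
→ Helmert⁻¹: X=-4472158.7041, Y=-2534182.8928, Z=3767162.3486
→ Helmert⁻¹: X=-4472159.5832, Y=-2533840.4620, Z=3767519.1469
→ geod (Bowring, a=6378137.000): φ=36.42380500°, λ=-150.46493500°, h=2332.1000 m

φ=36.423805°, λ=-150.464935°, h=2332.100 m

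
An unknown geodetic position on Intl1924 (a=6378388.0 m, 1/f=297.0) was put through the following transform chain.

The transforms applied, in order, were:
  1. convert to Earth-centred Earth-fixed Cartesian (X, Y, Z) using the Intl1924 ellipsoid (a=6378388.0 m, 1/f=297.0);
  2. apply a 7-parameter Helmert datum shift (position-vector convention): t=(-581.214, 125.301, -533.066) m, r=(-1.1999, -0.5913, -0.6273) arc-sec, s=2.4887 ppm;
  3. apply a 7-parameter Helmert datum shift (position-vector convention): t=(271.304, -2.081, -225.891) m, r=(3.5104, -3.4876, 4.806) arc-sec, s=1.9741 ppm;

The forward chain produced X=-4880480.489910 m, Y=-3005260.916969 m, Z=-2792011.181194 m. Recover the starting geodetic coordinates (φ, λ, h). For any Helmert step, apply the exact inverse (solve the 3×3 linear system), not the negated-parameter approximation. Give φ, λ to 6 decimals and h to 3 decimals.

start: X=-4880480.4899, Y=-3005260.9170, Z=-2792011.1812 m
→ Helmert⁻¹: X=-4880859.3823, Y=-3005186.6893, Z=-2791646.1066
→ Helmert⁻¹: X=-4880264.8842, Y=-3005303.1164, Z=-2791109.5868
→ geod (Bowring, a=6378388.000): φ=-26.11789000°, λ=-148.37493200°, h=628.0440 m

φ=-26.117890°, λ=-148.374932°, h=628.044 m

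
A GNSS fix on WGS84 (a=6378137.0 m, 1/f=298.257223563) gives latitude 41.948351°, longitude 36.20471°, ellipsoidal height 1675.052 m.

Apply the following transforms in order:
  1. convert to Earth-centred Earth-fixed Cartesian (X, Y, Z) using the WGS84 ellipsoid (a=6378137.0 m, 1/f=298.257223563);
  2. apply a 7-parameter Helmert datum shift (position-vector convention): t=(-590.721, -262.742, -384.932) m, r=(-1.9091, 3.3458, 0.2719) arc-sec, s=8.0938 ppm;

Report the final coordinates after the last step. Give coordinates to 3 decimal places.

X=3834015.896 m, Y=2806725.808 m, Z=4242019.767 m

start: φ=41.948351°, λ=36.204710°, h=1675.052 m
→ ECEF (a=6378137.000, f=1/298.257223563): X=3834510.4643, Y=2806921.5098, Z=4242458.5406
→ Helmert 7p (PV): X=3834015.8960, Y=2806725.8079, Z=4242019.7667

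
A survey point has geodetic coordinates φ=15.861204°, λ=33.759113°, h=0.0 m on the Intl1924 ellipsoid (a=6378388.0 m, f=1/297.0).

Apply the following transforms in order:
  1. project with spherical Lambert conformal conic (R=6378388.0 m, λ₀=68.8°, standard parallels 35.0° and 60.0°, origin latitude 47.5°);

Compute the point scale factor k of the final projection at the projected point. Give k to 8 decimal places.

start: φ=15.861204°, λ=33.759113°, h=0.000 m
→ into lcc (λ₀=68.8°): φ=15.86120400°, λ−λ₀=-35.04088700°
scale k = 1.12316295

1.12316295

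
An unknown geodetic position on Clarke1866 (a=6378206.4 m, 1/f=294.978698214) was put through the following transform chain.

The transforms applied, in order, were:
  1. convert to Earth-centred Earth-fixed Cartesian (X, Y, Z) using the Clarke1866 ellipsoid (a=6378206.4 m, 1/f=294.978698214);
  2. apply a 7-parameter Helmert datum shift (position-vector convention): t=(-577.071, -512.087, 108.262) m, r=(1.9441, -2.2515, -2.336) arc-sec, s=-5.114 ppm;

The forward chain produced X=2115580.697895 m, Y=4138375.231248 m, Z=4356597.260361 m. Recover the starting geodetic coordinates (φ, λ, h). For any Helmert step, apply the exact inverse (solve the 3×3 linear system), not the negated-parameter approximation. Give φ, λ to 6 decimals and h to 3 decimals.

φ=43.336056°, λ=62.920304°, h=2796.800 m

start: X=2115580.6979, Y=4138375.2312, Z=4356597.2604 m
→ Helmert⁻¹: X=2116169.2693, Y=4138973.5114, Z=4356449.1674
→ geod (Bowring, a=6378206.400): φ=43.33605600°, λ=62.92030400°, h=2796.8000 m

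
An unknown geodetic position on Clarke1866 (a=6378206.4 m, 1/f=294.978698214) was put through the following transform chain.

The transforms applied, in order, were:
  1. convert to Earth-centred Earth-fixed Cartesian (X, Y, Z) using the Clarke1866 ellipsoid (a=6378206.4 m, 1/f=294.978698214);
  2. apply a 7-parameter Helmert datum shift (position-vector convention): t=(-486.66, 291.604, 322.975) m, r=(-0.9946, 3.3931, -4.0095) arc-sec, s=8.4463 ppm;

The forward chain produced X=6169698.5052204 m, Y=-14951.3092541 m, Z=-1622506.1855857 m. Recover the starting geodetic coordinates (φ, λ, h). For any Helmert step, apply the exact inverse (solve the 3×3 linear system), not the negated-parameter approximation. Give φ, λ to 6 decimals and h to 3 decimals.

start: X=6169698.5052, Y=-14951.3093, Z=-1622506.1856 m
→ Helmert⁻¹: X=6170160.0382, Y=-15115.0206, Z=-1622714.0262
→ geod (Bowring, a=6378206.400): φ=-14.83068300°, λ=-0.14035700°, h=3191.5530 m

φ=-14.830683°, λ=-0.140357°, h=3191.553 m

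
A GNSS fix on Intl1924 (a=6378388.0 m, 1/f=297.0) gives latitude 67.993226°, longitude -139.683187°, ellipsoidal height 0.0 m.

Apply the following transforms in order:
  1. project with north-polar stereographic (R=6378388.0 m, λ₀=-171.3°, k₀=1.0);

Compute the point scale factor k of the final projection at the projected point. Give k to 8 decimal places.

start: φ=67.993226°, λ=-139.683187°, h=0.000 m
→ into stereo (λ₀=-171.3°): φ=67.99322600°, λ−λ₀=31.61681300°
scale k = 1.03780756

1.03780756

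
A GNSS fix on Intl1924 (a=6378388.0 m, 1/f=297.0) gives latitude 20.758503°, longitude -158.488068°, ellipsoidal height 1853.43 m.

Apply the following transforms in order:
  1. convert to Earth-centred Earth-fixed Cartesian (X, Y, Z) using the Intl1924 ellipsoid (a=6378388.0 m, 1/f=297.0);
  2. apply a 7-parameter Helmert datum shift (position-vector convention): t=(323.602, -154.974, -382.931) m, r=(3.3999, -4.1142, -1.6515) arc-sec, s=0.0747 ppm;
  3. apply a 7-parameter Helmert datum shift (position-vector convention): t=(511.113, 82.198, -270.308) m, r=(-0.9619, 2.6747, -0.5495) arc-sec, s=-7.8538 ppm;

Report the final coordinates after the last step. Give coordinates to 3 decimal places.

X=-5551970.567 m, Y=-2188668.793 m, Z=2246363.325 m

start: φ=20.758503°, λ=-158.488068°, h=1853.430 m
→ ECEF (a=6378388.000, f=1/297.0): X=-5552809.4321, Y=-2188645.7329, Z=2247098.6654
→ Helmert 7p (PV): X=-5552548.5898, Y=-2188793.4500, Z=2246569.0689
→ Helmert 7p (PV): X=-5551970.5674, Y=-2188668.7929, Z=2246363.3250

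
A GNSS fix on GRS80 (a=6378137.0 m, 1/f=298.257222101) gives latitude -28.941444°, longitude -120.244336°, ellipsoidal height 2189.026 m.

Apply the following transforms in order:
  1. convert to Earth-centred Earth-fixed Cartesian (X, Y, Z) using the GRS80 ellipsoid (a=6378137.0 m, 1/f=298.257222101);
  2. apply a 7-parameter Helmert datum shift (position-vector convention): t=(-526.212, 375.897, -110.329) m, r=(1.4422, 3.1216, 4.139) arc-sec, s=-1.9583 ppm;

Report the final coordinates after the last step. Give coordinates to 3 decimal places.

start: φ=-28.941444°, λ=-120.244336°, h=2189.026 m
→ ECEF (a=6378137.000, f=1/298.257222101): X=-2814560.1040, Y=-4827302.4298, Z=-3069282.5535
→ Helmert 7p (PV): X=-2815030.3879, Y=-4826952.0972, Z=-3069378.0290

X=-2815030.388 m, Y=-4826952.097 m, Z=-3069378.029 m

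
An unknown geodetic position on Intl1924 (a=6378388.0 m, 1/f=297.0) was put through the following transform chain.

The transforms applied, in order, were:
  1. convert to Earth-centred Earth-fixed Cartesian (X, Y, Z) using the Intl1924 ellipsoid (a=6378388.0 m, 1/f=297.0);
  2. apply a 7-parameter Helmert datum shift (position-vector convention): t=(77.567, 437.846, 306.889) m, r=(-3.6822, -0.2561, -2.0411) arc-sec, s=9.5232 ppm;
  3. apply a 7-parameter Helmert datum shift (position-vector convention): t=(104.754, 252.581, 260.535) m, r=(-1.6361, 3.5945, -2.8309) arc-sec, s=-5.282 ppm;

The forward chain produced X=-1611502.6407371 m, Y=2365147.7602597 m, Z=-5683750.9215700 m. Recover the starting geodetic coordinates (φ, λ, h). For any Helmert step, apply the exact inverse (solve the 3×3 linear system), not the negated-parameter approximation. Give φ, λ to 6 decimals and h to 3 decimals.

φ=-63.433344°, λ=124.277693°, h=2670.797 m

start: X=-1611502.6407, Y=2365147.7603, Z=-5683750.9216 m
→ Helmert⁻¹: X=-1611549.3112, Y=2364930.6389, Z=-5684050.8048
→ Helmert⁻¹: X=-1611641.9866, Y=2364555.8019, Z=-5684259.3484
→ geod (Bowring, a=6378388.000): φ=-63.43334400°, λ=124.27769300°, h=2670.7970 m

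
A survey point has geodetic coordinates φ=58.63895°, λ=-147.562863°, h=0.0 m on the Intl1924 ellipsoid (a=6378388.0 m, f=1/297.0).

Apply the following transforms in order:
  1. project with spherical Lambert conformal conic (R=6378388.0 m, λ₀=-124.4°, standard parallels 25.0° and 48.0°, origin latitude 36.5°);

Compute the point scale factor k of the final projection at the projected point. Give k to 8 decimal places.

1.06599766

start: φ=58.638950°, λ=-147.562863°, h=0.000 m
→ into lcc (λ₀=-124.4°): φ=58.63895000°, λ−λ₀=-23.16286300°
scale k = 1.06599766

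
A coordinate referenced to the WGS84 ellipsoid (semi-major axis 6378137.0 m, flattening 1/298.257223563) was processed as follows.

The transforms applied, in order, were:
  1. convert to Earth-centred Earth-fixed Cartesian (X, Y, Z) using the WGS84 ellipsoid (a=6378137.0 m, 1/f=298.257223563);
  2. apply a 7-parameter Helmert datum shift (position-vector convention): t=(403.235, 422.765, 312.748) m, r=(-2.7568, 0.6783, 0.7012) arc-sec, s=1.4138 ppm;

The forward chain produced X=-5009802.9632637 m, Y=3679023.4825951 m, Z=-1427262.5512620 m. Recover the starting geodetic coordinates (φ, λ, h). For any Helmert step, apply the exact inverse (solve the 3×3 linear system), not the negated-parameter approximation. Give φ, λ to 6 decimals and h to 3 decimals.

start: X=-5009802.9633, Y=3679023.4826, Z=-1427262.5513 m
→ Helmert⁻¹: X=-5010181.9148, Y=3678631.6285, Z=-1427540.5907
→ geod (Bowring, a=6378137.000): φ=-13.01895400°, λ=143.71272500°, h=409.7750 m

φ=-13.018954°, λ=143.712725°, h=409.775 m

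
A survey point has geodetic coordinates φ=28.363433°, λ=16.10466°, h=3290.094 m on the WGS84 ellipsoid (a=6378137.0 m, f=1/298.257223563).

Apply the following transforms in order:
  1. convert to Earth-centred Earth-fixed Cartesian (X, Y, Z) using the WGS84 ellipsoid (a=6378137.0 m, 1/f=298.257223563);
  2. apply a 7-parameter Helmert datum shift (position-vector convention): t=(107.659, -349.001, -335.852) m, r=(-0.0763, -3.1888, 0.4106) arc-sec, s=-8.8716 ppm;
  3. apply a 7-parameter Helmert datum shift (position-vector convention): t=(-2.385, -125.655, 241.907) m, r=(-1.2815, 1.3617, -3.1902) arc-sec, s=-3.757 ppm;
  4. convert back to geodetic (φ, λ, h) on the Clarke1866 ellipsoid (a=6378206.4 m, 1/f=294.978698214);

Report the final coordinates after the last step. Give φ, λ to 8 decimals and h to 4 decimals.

φ=28.36499528°, λ=16.09921033°, h=3122.3701 m

start: φ=28.363433°, λ=16.104660°, h=3290.094 m
→ ECEF (a=6378137.000, f=1/298.257223563): X=5399061.7026, Y=1558834.7982, Z=3013570.1202
→ Helmert 7p (PV): X=5399071.7716, Y=1558483.8302, Z=3013290.4238
→ Helmert 7p (PV): X=5399093.0993, Y=1558287.5365, Z=3013475.6842
→ geod (Bowring, a=6378206.400): φ=28.36499528°, λ=16.09921033°, h=3122.3701 m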